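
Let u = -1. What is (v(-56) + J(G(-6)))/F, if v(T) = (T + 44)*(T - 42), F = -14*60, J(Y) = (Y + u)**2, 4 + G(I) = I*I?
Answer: -2137/840 ≈ -2.5440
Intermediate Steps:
G(I) = -4 + I**2 (G(I) = -4 + I*I = -4 + I**2)
J(Y) = (-1 + Y)**2 (J(Y) = (Y - 1)**2 = (-1 + Y)**2)
F = -840
v(T) = (-42 + T)*(44 + T) (v(T) = (44 + T)*(-42 + T) = (-42 + T)*(44 + T))
(v(-56) + J(G(-6)))/F = ((-1848 + (-56)**2 + 2*(-56)) + (-1 + (-4 + (-6)**2))**2)/(-840) = ((-1848 + 3136 - 112) + (-1 + (-4 + 36))**2)*(-1/840) = (1176 + (-1 + 32)**2)*(-1/840) = (1176 + 31**2)*(-1/840) = (1176 + 961)*(-1/840) = 2137*(-1/840) = -2137/840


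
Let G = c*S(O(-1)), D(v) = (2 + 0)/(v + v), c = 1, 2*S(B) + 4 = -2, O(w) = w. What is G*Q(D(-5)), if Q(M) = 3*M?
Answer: 9/5 ≈ 1.8000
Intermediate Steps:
S(B) = -3 (S(B) = -2 + (1/2)*(-2) = -2 - 1 = -3)
D(v) = 1/v (D(v) = 2/((2*v)) = 2*(1/(2*v)) = 1/v)
G = -3 (G = 1*(-3) = -3)
G*Q(D(-5)) = -9/(-5) = -9*(-1)/5 = -3*(-3/5) = 9/5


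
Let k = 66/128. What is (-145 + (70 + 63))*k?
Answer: -99/16 ≈ -6.1875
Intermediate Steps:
k = 33/64 (k = 66*(1/128) = 33/64 ≈ 0.51563)
(-145 + (70 + 63))*k = (-145 + (70 + 63))*(33/64) = (-145 + 133)*(33/64) = -12*33/64 = -99/16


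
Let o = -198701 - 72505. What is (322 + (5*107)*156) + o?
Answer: -187424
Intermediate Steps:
o = -271206
(322 + (5*107)*156) + o = (322 + (5*107)*156) - 271206 = (322 + 535*156) - 271206 = (322 + 83460) - 271206 = 83782 - 271206 = -187424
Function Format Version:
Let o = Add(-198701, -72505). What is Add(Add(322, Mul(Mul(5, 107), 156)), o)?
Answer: -187424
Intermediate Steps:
o = -271206
Add(Add(322, Mul(Mul(5, 107), 156)), o) = Add(Add(322, Mul(Mul(5, 107), 156)), -271206) = Add(Add(322, Mul(535, 156)), -271206) = Add(Add(322, 83460), -271206) = Add(83782, -271206) = -187424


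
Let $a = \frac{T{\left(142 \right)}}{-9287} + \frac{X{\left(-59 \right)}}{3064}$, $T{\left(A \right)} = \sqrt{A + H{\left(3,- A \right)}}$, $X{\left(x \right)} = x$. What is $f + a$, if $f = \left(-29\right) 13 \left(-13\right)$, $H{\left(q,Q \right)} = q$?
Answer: $\frac{15016605}{3064} - \frac{\sqrt{145}}{9287} \approx 4901.0$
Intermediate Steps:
$T{\left(A \right)} = \sqrt{3 + A}$ ($T{\left(A \right)} = \sqrt{A + 3} = \sqrt{3 + A}$)
$a = - \frac{59}{3064} - \frac{\sqrt{145}}{9287}$ ($a = \frac{\sqrt{3 + 142}}{-9287} - \frac{59}{3064} = \sqrt{145} \left(- \frac{1}{9287}\right) - \frac{59}{3064} = - \frac{\sqrt{145}}{9287} - \frac{59}{3064} = - \frac{59}{3064} - \frac{\sqrt{145}}{9287} \approx -0.020552$)
$f = 4901$ ($f = \left(-377\right) \left(-13\right) = 4901$)
$f + a = 4901 - \left(\frac{59}{3064} + \frac{\sqrt{145}}{9287}\right) = \frac{15016605}{3064} - \frac{\sqrt{145}}{9287}$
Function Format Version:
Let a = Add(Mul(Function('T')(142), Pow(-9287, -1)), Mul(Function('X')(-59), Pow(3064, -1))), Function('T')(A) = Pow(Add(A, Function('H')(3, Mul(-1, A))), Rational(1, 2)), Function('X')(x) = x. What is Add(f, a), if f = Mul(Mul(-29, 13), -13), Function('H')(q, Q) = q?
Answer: Add(Rational(15016605, 3064), Mul(Rational(-1, 9287), Pow(145, Rational(1, 2)))) ≈ 4901.0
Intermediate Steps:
Function('T')(A) = Pow(Add(3, A), Rational(1, 2)) (Function('T')(A) = Pow(Add(A, 3), Rational(1, 2)) = Pow(Add(3, A), Rational(1, 2)))
a = Add(Rational(-59, 3064), Mul(Rational(-1, 9287), Pow(145, Rational(1, 2)))) (a = Add(Mul(Pow(Add(3, 142), Rational(1, 2)), Pow(-9287, -1)), Mul(-59, Pow(3064, -1))) = Add(Mul(Pow(145, Rational(1, 2)), Rational(-1, 9287)), Mul(-59, Rational(1, 3064))) = Add(Mul(Rational(-1, 9287), Pow(145, Rational(1, 2))), Rational(-59, 3064)) = Add(Rational(-59, 3064), Mul(Rational(-1, 9287), Pow(145, Rational(1, 2)))) ≈ -0.020552)
f = 4901 (f = Mul(-377, -13) = 4901)
Add(f, a) = Add(4901, Add(Rational(-59, 3064), Mul(Rational(-1, 9287), Pow(145, Rational(1, 2))))) = Add(Rational(15016605, 3064), Mul(Rational(-1, 9287), Pow(145, Rational(1, 2))))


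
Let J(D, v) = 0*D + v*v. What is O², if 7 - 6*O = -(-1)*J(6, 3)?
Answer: ⅑ ≈ 0.11111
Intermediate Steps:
J(D, v) = v² (J(D, v) = 0 + v² = v²)
O = -⅓ (O = 7/6 - (-1)*(-1*3²)/6 = 7/6 - (-1)*(-1*9)/6 = 7/6 - (-1)*(-9)/6 = 7/6 - ⅙*9 = 7/6 - 3/2 = -⅓ ≈ -0.33333)
O² = (-⅓)² = ⅑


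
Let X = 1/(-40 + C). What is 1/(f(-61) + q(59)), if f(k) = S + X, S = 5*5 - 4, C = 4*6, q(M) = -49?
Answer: -16/449 ≈ -0.035635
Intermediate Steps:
C = 24
S = 21 (S = 25 - 4 = 21)
X = -1/16 (X = 1/(-40 + 24) = 1/(-16) = -1/16 ≈ -0.062500)
f(k) = 335/16 (f(k) = 21 - 1/16 = 335/16)
1/(f(-61) + q(59)) = 1/(335/16 - 49) = 1/(-449/16) = -16/449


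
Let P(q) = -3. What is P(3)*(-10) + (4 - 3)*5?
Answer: 35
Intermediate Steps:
P(3)*(-10) + (4 - 3)*5 = -3*(-10) + (4 - 3)*5 = 30 + 1*5 = 30 + 5 = 35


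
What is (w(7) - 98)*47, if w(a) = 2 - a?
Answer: -4841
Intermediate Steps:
(w(7) - 98)*47 = ((2 - 1*7) - 98)*47 = ((2 - 7) - 98)*47 = (-5 - 98)*47 = -103*47 = -4841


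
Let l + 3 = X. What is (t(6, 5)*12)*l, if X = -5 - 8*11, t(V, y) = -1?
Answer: 1152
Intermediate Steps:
X = -93 (X = -5 - 88 = -93)
l = -96 (l = -3 - 93 = -96)
(t(6, 5)*12)*l = -1*12*(-96) = -12*(-96) = 1152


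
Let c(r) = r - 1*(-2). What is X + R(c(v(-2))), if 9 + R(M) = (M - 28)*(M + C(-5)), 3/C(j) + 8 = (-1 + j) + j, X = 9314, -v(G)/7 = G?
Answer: 173183/19 ≈ 9114.9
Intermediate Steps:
v(G) = -7*G
c(r) = 2 + r (c(r) = r + 2 = 2 + r)
C(j) = 3/(-9 + 2*j) (C(j) = 3/(-8 + ((-1 + j) + j)) = 3/(-8 + (-1 + 2*j)) = 3/(-9 + 2*j))
R(M) = -9 + (-28 + M)*(-3/19 + M) (R(M) = -9 + (M - 28)*(M + 3/(-9 + 2*(-5))) = -9 + (-28 + M)*(M + 3/(-9 - 10)) = -9 + (-28 + M)*(M + 3/(-19)) = -9 + (-28 + M)*(M + 3*(-1/19)) = -9 + (-28 + M)*(M - 3/19) = -9 + (-28 + M)*(-3/19 + M))
X + R(c(v(-2))) = 9314 + (-87/19 + (2 - 7*(-2))**2 - 535*(2 - 7*(-2))/19) = 9314 + (-87/19 + (2 + 14)**2 - 535*(2 + 14)/19) = 9314 + (-87/19 + 16**2 - 535/19*16) = 9314 + (-87/19 + 256 - 8560/19) = 9314 - 3783/19 = 173183/19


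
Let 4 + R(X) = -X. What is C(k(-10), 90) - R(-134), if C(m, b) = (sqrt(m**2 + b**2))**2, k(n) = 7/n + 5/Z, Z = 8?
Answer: 12752009/1600 ≈ 7970.0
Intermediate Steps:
k(n) = 5/8 + 7/n (k(n) = 7/n + 5/8 = 5/8 + 7/n)
C(m, b) = b**2 + m**2 (C(m, b) = (sqrt(b**2 + m**2))**2 = b**2 + m**2)
R(X) = -4 - X
C(k(-10), 90) - R(-134) = (90**2 + (5/8 + 7/(-10))**2) - (-4 - 1*(-134)) = (8100 + (5/8 + 7*(-1/10))**2) - (-4 + 134) = (8100 + (5/8 - 7/10)**2) - 1*130 = (8100 + (-3/40)**2) - 130 = (8100 + 9/1600) - 130 = 12960009/1600 - 130 = 12752009/1600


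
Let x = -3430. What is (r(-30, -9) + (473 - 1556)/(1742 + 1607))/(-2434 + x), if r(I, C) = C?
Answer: 3903/2454817 ≈ 0.0015899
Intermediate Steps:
(r(-30, -9) + (473 - 1556)/(1742 + 1607))/(-2434 + x) = (-9 + (473 - 1556)/(1742 + 1607))/(-2434 - 3430) = (-9 - 1083/3349)/(-5864) = (-9 - 1083*1/3349)*(-1/5864) = (-9 - 1083/3349)*(-1/5864) = -31224/3349*(-1/5864) = 3903/2454817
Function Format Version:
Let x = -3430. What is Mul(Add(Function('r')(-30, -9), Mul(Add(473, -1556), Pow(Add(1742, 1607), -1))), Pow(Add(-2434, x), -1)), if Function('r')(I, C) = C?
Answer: Rational(3903, 2454817) ≈ 0.0015899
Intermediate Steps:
Mul(Add(Function('r')(-30, -9), Mul(Add(473, -1556), Pow(Add(1742, 1607), -1))), Pow(Add(-2434, x), -1)) = Mul(Add(-9, Mul(Add(473, -1556), Pow(Add(1742, 1607), -1))), Pow(Add(-2434, -3430), -1)) = Mul(Add(-9, Mul(-1083, Pow(3349, -1))), Pow(-5864, -1)) = Mul(Add(-9, Mul(-1083, Rational(1, 3349))), Rational(-1, 5864)) = Mul(Add(-9, Rational(-1083, 3349)), Rational(-1, 5864)) = Mul(Rational(-31224, 3349), Rational(-1, 5864)) = Rational(3903, 2454817)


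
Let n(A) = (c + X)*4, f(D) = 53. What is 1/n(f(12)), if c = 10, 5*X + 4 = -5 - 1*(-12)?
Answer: 5/212 ≈ 0.023585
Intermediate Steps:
X = ⅗ (X = -⅘ + (-5 - 1*(-12))/5 = -⅘ + (-5 + 12)/5 = -⅘ + (⅕)*7 = -⅘ + 7/5 = ⅗ ≈ 0.60000)
n(A) = 212/5 (n(A) = (10 + ⅗)*4 = (53/5)*4 = 212/5)
1/n(f(12)) = 1/(212/5) = 5/212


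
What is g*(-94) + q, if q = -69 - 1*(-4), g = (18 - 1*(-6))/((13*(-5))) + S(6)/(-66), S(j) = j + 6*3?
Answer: 2781/715 ≈ 3.8895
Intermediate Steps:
S(j) = 18 + j (S(j) = j + 18 = 18 + j)
g = -524/715 (g = (18 - 1*(-6))/((13*(-5))) + (18 + 6)/(-66) = (18 + 6)/(-65) + 24*(-1/66) = 24*(-1/65) - 4/11 = -24/65 - 4/11 = -524/715 ≈ -0.73287)
q = -65 (q = -69 + 4 = -65)
g*(-94) + q = -524/715*(-94) - 65 = 49256/715 - 65 = 2781/715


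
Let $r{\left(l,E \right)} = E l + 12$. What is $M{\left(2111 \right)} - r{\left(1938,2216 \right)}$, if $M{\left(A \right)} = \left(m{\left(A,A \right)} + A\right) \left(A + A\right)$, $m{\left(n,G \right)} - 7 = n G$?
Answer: $18819234838$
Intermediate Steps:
$m{\left(n,G \right)} = 7 + G n$ ($m{\left(n,G \right)} = 7 + n G = 7 + G n$)
$r{\left(l,E \right)} = 12 + E l$
$M{\left(A \right)} = 2 A \left(7 + A + A^{2}\right)$ ($M{\left(A \right)} = \left(\left(7 + A A\right) + A\right) \left(A + A\right) = \left(\left(7 + A^{2}\right) + A\right) 2 A = \left(7 + A + A^{2}\right) 2 A = 2 A \left(7 + A + A^{2}\right)$)
$M{\left(2111 \right)} - r{\left(1938,2216 \right)} = 2 \cdot 2111 \left(7 + 2111 + 2111^{2}\right) - \left(12 + 2216 \cdot 1938\right) = 2 \cdot 2111 \left(7 + 2111 + 4456321\right) - \left(12 + 4294608\right) = 2 \cdot 2111 \cdot 4458439 - 4294620 = 18823529458 - 4294620 = 18819234838$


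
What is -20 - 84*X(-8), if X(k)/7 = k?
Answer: 4684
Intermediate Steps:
X(k) = 7*k
-20 - 84*X(-8) = -20 - 588*(-8) = -20 - 84*(-56) = -20 + 4704 = 4684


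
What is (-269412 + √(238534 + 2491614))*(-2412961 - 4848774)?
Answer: 1956398549820 - 14523470*√682537 ≈ 1.9444e+12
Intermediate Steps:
(-269412 + √(238534 + 2491614))*(-2412961 - 4848774) = (-269412 + √2730148)*(-7261735) = (-269412 + 2*√682537)*(-7261735) = 1956398549820 - 14523470*√682537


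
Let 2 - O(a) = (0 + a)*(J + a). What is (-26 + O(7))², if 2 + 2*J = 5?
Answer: 27889/4 ≈ 6972.3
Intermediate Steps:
J = 3/2 (J = -1 + (½)*5 = -1 + 5/2 = 3/2 ≈ 1.5000)
O(a) = 2 - a*(3/2 + a) (O(a) = 2 - (0 + a)*(3/2 + a) = 2 - a*(3/2 + a))
(-26 + O(7))² = (-26 + (2 - 1*7² - 3/2*7))² = (-26 + (2 - 1*49 - 21/2))² = (-26 + (2 - 49 - 21/2))² = (-26 - 115/2)² = (-167/2)² = 27889/4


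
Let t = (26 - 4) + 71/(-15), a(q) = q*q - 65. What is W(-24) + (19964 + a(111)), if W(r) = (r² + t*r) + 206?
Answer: 162938/5 ≈ 32588.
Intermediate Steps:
a(q) = -65 + q² (a(q) = q² - 65 = -65 + q²)
t = 259/15 (t = 22 + 71*(-1/15) = 22 - 71/15 = 259/15 ≈ 17.267)
W(r) = 206 + r² + 259*r/15 (W(r) = (r² + 259*r/15) + 206 = 206 + r² + 259*r/15)
W(-24) + (19964 + a(111)) = (206 + (-24)² + (259/15)*(-24)) + (19964 + (-65 + 111²)) = (206 + 576 - 2072/5) + (19964 + (-65 + 12321)) = 1838/5 + (19964 + 12256) = 1838/5 + 32220 = 162938/5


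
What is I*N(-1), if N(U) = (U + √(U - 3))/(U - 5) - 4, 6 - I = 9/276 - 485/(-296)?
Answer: -29471/1776 - 29471*I/20424 ≈ -16.594 - 1.443*I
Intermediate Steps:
I = 29471/6808 (I = 6 - (9/276 - 485/(-296)) = 6 - (9*(1/276) - 485*(-1/296)) = 6 - (3/92 + 485/296) = 6 - 1*11377/6808 = 6 - 11377/6808 = 29471/6808 ≈ 4.3289)
N(U) = -4 + (U + √(-3 + U))/(-5 + U) (N(U) = (U + √(-3 + U))/(-5 + U) - 4 = -4 + (U + √(-3 + U))/(-5 + U))
I*N(-1) = 29471*((20 + √(-3 - 1) - 3*(-1))/(-5 - 1))/6808 = 29471*((20 + √(-4) + 3)/(-6))/6808 = 29471*(-(20 + 2*I + 3)/6)/6808 = 29471*(-(23 + 2*I)/6)/6808 = 29471*(-23/6 - I/3)/6808 = -29471/1776 - 29471*I/20424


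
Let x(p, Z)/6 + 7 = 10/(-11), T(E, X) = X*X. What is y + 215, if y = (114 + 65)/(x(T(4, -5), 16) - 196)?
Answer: 573801/2678 ≈ 214.26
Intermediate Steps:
T(E, X) = X²
x(p, Z) = -522/11 (x(p, Z) = -42 + 6*(10/(-11)) = -42 + 6*(10*(-1/11)) = -42 + 6*(-10/11) = -42 - 60/11 = -522/11)
y = -1969/2678 (y = (114 + 65)/(-522/11 - 196) = 179/(-2678/11) = 179*(-11/2678) = -1969/2678 ≈ -0.73525)
y + 215 = -1969/2678 + 215 = 573801/2678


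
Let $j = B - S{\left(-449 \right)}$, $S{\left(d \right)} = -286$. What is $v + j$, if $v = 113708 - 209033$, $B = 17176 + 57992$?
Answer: $-19871$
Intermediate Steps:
$B = 75168$
$v = -95325$
$j = 75454$ ($j = 75168 - -286 = 75168 + 286 = 75454$)
$v + j = -95325 + 75454 = -19871$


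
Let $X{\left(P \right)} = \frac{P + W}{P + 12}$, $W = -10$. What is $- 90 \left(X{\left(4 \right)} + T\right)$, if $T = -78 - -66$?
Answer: $\frac{4455}{4} \approx 1113.8$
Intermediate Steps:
$T = -12$ ($T = -78 + 66 = -12$)
$X{\left(P \right)} = \frac{-10 + P}{12 + P}$ ($X{\left(P \right)} = \frac{P - 10}{P + 12} = \frac{-10 + P}{12 + P}$)
$- 90 \left(X{\left(4 \right)} + T\right) = - 90 \left(\frac{-10 + 4}{12 + 4} - 12\right) = - 90 \left(\frac{1}{16} \left(-6\right) - 12\right) = - 90 \left(- \frac{3}{8} - 12\right) = \left(-90\right) \left(- \frac{99}{8}\right) = \frac{4455}{4}$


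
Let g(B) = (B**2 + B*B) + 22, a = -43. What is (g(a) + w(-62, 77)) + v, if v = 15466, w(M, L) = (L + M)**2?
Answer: 19411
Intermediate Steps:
g(B) = 22 + 2*B**2 (g(B) = (B**2 + B**2) + 22 = 2*B**2 + 22 = 22 + 2*B**2)
(g(a) + w(-62, 77)) + v = ((22 + 2*(-43)**2) + (77 - 62)**2) + 15466 = ((22 + 2*1849) + 15**2) + 15466 = ((22 + 3698) + 225) + 15466 = (3720 + 225) + 15466 = 3945 + 15466 = 19411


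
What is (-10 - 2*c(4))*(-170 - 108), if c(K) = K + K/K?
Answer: 5560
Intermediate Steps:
c(K) = 1 + K (c(K) = K + 1 = 1 + K)
(-10 - 2*c(4))*(-170 - 108) = (-10 - 2*(1 + 4))*(-170 - 108) = (-10 - 2*5)*(-278) = (-10 - 10)*(-278) = -20*(-278) = 5560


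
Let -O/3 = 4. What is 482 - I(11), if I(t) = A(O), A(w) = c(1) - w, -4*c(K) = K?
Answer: 1881/4 ≈ 470.25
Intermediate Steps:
O = -12 (O = -3*4 = -12)
c(K) = -K/4
A(w) = -¼ - w (A(w) = -¼*1 - w = -¼ - w)
I(t) = 47/4 (I(t) = -¼ - 1*(-12) = -¼ + 12 = 47/4)
482 - I(11) = 482 - 1*47/4 = 482 - 47/4 = 1881/4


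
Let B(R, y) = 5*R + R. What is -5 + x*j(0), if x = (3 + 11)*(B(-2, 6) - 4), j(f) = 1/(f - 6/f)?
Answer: -5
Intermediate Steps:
B(R, y) = 6*R
x = -224 (x = (3 + 11)*(6*(-2) - 4) = 14*(-12 - 4) = 14*(-16) = -224)
-5 + x*j(0) = -5 - 0/(-6 + 0²) = -5 - 0/(-6 + 0) = -5 - 0/(-6) = -5 - 0*(-1)/6 = -5 - 224*0 = -5 + 0 = -5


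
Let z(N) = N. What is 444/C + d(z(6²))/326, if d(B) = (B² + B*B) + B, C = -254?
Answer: 130692/20701 ≈ 6.3133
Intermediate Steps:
d(B) = B + 2*B² (d(B) = (B² + B²) + B = 2*B² + B = B + 2*B²)
444/C + d(z(6²))/326 = 444/(-254) + (6²*(1 + 2*6²))/326 = 444*(-1/254) + (36*(1 + 2*36))*(1/326) = -222/127 + (36*(1 + 72))*(1/326) = -222/127 + (36*73)*(1/326) = -222/127 + 2628*(1/326) = -222/127 + 1314/163 = 130692/20701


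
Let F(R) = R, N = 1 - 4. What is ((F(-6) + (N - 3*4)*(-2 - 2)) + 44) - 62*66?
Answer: -3994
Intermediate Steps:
N = -3
((F(-6) + (N - 3*4)*(-2 - 2)) + 44) - 62*66 = ((-6 + (-3 - 3*4)*(-2 - 2)) + 44) - 62*66 = ((-6 + (-3 - 12)*(-4)) + 44) - 4092 = ((-6 - 15*(-4)) + 44) - 4092 = ((-6 + 60) + 44) - 4092 = (54 + 44) - 4092 = 98 - 4092 = -3994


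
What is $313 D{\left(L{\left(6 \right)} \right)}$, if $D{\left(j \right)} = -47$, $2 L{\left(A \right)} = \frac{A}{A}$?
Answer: $-14711$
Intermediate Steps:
$L{\left(A \right)} = \frac{1}{2}$ ($L{\left(A \right)} = \frac{A \frac{1}{A}}{2} = \frac{1}{2} \cdot 1 = \frac{1}{2}$)
$313 D{\left(L{\left(6 \right)} \right)} = 313 \left(-47\right) = -14711$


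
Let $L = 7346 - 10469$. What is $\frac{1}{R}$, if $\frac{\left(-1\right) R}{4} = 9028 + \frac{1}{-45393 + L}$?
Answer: $- \frac{12129}{438002447} \approx -2.7692 \cdot 10^{-5}$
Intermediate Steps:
$L = -3123$ ($L = 7346 - 10469 = -3123$)
$R = - \frac{438002447}{12129}$ ($R = - 4 \left(9028 + \frac{1}{-45393 - 3123}\right) = - 4 \left(9028 + \frac{1}{-48516}\right) = - 4 \left(9028 - \frac{1}{48516}\right) = \left(-4\right) \frac{438002447}{48516} = - \frac{438002447}{12129} \approx -36112.0$)
$\frac{1}{R} = \frac{1}{- \frac{438002447}{12129}} = - \frac{12129}{438002447}$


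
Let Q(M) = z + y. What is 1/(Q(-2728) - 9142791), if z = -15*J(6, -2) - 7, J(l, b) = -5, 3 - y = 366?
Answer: -1/9143086 ≈ -1.0937e-7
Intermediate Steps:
y = -363 (y = 3 - 1*366 = 3 - 366 = -363)
z = 68 (z = -15*(-5) - 7 = 75 - 7 = 68)
Q(M) = -295 (Q(M) = 68 - 363 = -295)
1/(Q(-2728) - 9142791) = 1/(-295 - 9142791) = 1/(-9143086) = -1/9143086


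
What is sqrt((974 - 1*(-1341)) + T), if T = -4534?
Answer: I*sqrt(2219) ≈ 47.106*I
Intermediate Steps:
sqrt((974 - 1*(-1341)) + T) = sqrt((974 - 1*(-1341)) - 4534) = sqrt((974 + 1341) - 4534) = sqrt(2315 - 4534) = sqrt(-2219) = I*sqrt(2219)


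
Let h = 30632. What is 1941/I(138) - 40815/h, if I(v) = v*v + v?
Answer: -120576103/97930504 ≈ -1.2312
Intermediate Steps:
I(v) = v + v² (I(v) = v² + v = v + v²)
1941/I(138) - 40815/h = 1941/((138*(1 + 138))) - 40815/30632 = 1941/((138*139)) - 40815*1/30632 = 1941/19182 - 40815/30632 = 1941*(1/19182) - 40815/30632 = 647/6394 - 40815/30632 = -120576103/97930504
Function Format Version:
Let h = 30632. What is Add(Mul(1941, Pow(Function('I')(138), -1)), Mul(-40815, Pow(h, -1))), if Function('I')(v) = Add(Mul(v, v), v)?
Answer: Rational(-120576103, 97930504) ≈ -1.2312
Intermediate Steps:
Function('I')(v) = Add(v, Pow(v, 2)) (Function('I')(v) = Add(Pow(v, 2), v) = Add(v, Pow(v, 2)))
Add(Mul(1941, Pow(Function('I')(138), -1)), Mul(-40815, Pow(h, -1))) = Add(Mul(1941, Pow(Mul(138, Add(1, 138)), -1)), Mul(-40815, Pow(30632, -1))) = Add(Mul(1941, Pow(Mul(138, 139), -1)), Mul(-40815, Rational(1, 30632))) = Add(Mul(1941, Pow(19182, -1)), Rational(-40815, 30632)) = Add(Mul(1941, Rational(1, 19182)), Rational(-40815, 30632)) = Add(Rational(647, 6394), Rational(-40815, 30632)) = Rational(-120576103, 97930504)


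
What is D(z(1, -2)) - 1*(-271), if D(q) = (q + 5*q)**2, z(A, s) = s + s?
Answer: 847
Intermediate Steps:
z(A, s) = 2*s
D(q) = 36*q**2 (D(q) = (6*q)**2 = 36*q**2)
D(z(1, -2)) - 1*(-271) = 36*(2*(-2))**2 - 1*(-271) = 36*(-4)**2 + 271 = 36*16 + 271 = 576 + 271 = 847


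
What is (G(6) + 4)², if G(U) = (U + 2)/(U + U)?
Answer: 196/9 ≈ 21.778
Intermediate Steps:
G(U) = (2 + U)/(2*U) (G(U) = (2 + U)/((2*U)) = (2 + U)*(1/(2*U)) = (2 + U)/(2*U))
(G(6) + 4)² = ((½)*(2 + 6)/6 + 4)² = ((½)*(⅙)*8 + 4)² = (⅔ + 4)² = (14/3)² = 196/9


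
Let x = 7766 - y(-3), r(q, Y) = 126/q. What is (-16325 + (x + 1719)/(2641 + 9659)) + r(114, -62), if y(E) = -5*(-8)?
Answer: -762942949/46740 ≈ -16323.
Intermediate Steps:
y(E) = 40
x = 7726 (x = 7766 - 1*40 = 7766 - 40 = 7726)
(-16325 + (x + 1719)/(2641 + 9659)) + r(114, -62) = (-16325 + (7726 + 1719)/(2641 + 9659)) + 126/114 = (-16325 + 9445/12300) + 126*(1/114) = (-16325 + 9445*(1/12300)) + 21/19 = (-16325 + 1889/2460) + 21/19 = -40157611/2460 + 21/19 = -762942949/46740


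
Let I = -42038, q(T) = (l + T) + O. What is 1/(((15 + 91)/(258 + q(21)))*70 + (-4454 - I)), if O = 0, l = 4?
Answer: 283/10643692 ≈ 2.6589e-5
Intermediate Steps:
q(T) = 4 + T (q(T) = (4 + T) + 0 = 4 + T)
1/(((15 + 91)/(258 + q(21)))*70 + (-4454 - I)) = 1/(((15 + 91)/(258 + (4 + 21)))*70 + (-4454 - 1*(-42038))) = 1/((106/(258 + 25))*70 + (-4454 + 42038)) = 1/((106/283)*70 + 37584) = 1/(7420/283 + 37584) = 1/(10643692/283) = 283/10643692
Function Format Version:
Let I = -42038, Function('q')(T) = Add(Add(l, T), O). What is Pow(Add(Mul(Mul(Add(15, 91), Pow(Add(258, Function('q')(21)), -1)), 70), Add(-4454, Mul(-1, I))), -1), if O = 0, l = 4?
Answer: Rational(283, 10643692) ≈ 2.6589e-5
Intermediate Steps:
Function('q')(T) = Add(4, T) (Function('q')(T) = Add(Add(4, T), 0) = Add(4, T))
Pow(Add(Mul(Mul(Add(15, 91), Pow(Add(258, Function('q')(21)), -1)), 70), Add(-4454, Mul(-1, I))), -1) = Pow(Add(Mul(Mul(Add(15, 91), Pow(Add(258, Add(4, 21)), -1)), 70), Add(-4454, Mul(-1, -42038))), -1) = Pow(Add(Mul(Mul(106, Pow(Add(258, 25), -1)), 70), Add(-4454, 42038)), -1) = Pow(Add(Mul(Mul(106, Pow(283, -1)), 70), 37584), -1) = Pow(Add(Mul(Mul(106, Rational(1, 283)), 70), 37584), -1) = Pow(Add(Mul(Rational(106, 283), 70), 37584), -1) = Pow(Add(Rational(7420, 283), 37584), -1) = Pow(Rational(10643692, 283), -1) = Rational(283, 10643692)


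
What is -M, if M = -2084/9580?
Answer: 521/2395 ≈ 0.21754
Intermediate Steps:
M = -521/2395 (M = -2084*1/9580 = -521/2395 ≈ -0.21754)
-M = -1*(-521/2395) = 521/2395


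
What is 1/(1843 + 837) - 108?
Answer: -289439/2680 ≈ -108.00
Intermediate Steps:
1/(1843 + 837) - 108 = 1/2680 - 108 = -289439/2680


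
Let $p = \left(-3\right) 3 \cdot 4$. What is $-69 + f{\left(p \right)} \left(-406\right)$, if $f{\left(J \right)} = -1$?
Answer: $337$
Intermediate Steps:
$p = -36$ ($p = \left(-9\right) 4 = -36$)
$-69 + f{\left(p \right)} \left(-406\right) = -69 - -406 = -69 + 406 = 337$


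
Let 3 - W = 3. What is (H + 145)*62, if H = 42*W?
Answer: 8990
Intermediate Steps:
W = 0 (W = 3 - 1*3 = 3 - 3 = 0)
H = 0 (H = 42*0 = 0)
(H + 145)*62 = (0 + 145)*62 = 145*62 = 8990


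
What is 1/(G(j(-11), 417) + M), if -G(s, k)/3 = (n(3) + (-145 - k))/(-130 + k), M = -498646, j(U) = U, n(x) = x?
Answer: -287/143109725 ≈ -2.0055e-6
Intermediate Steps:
G(s, k) = -3*(-142 - k)/(-130 + k) (G(s, k) = -3*(3 + (-145 - k))/(-130 + k) = -3*(-142 - k)/(-130 + k))
1/(G(j(-11), 417) + M) = 1/(3*(142 + 417)/(-130 + 417) - 498646) = 1/(3*559/287 - 498646) = 1/(3*(1/287)*559 - 498646) = 1/(1677/287 - 498646) = 1/(-143109725/287) = -287/143109725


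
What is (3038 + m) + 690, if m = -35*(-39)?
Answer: 5093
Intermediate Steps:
m = 1365
(3038 + m) + 690 = (3038 + 1365) + 690 = 4403 + 690 = 5093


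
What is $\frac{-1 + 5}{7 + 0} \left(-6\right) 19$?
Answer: $- \frac{456}{7} \approx -65.143$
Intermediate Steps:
$\frac{-1 + 5}{7 + 0} \left(-6\right) 19 = \frac{4}{7} \left(-6\right) 19 = \left(- \frac{24}{7}\right) 19 = - \frac{456}{7}$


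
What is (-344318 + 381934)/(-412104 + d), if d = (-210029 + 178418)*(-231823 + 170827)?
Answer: 9404/481933113 ≈ 1.9513e-5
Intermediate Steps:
d = 1928144556 (d = -31611*(-60996) = 1928144556)
(-344318 + 381934)/(-412104 + d) = (-344318 + 381934)/(-412104 + 1928144556) = 37616/1927732452 = 37616*(1/1927732452) = 9404/481933113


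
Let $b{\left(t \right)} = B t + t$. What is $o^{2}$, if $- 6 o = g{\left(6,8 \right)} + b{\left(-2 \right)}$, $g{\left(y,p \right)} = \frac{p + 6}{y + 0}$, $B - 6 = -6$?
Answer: $\frac{1}{324} \approx 0.0030864$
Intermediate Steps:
$B = 0$ ($B = 6 - 6 = 0$)
$b{\left(t \right)} = t$ ($b{\left(t \right)} = 0 t + t = 0 + t = t$)
$g{\left(y,p \right)} = \frac{6 + p}{y}$
$o = - \frac{1}{18}$ ($o = - \frac{\frac{6 + 8}{6} - 2}{6} = - \frac{\frac{1}{6} \cdot 14 - 2}{6} = - \frac{\frac{7}{3} - 2}{6} = \left(- \frac{1}{6}\right) \frac{1}{3} = - \frac{1}{18} \approx -0.055556$)
$o^{2} = \left(- \frac{1}{18}\right)^{2} = \frac{1}{324}$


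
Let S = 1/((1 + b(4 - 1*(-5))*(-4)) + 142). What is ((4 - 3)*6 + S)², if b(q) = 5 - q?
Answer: 912025/25281 ≈ 36.076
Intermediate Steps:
S = 1/159 (S = 1/((1 + (5 - (4 - 1*(-5)))*(-4)) + 142) = 1/((1 + (5 - (4 + 5))*(-4)) + 142) = 1/((1 + (5 - 1*9)*(-4)) + 142) = 1/((1 + (5 - 9)*(-4)) + 142) = 1/((1 - 4*(-4)) + 142) = 1/((1 + 16) + 142) = 1/(17 + 142) = 1/159 ≈ 0.0062893)
((4 - 3)*6 + S)² = ((4 - 3)*6 + 1/159)² = (1*6 + 1/159)² = (6 + 1/159)² = (955/159)² = 912025/25281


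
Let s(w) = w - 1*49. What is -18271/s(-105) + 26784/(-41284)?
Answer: 17049437/144494 ≈ 117.99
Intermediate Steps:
s(w) = -49 + w (s(w) = w - 49 = -49 + w)
-18271/s(-105) + 26784/(-41284) = -18271/(-49 - 105) + 26784/(-41284) = -18271/(-154) + 26784*(-1/41284) = -18271*(-1/154) - 6696/10321 = 1661/14 - 6696/10321 = 17049437/144494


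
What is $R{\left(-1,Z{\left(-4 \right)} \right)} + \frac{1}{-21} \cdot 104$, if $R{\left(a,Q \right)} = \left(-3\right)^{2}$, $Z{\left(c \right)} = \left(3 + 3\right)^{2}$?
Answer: $\frac{85}{21} \approx 4.0476$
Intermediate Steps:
$Z{\left(c \right)} = 36$ ($Z{\left(c \right)} = 6^{2} = 36$)
$R{\left(a,Q \right)} = 9$
$R{\left(-1,Z{\left(-4 \right)} \right)} + \frac{1}{-21} \cdot 104 = 9 + \frac{1}{-21} \cdot 104 = 9 - \frac{104}{21} = \frac{85}{21}$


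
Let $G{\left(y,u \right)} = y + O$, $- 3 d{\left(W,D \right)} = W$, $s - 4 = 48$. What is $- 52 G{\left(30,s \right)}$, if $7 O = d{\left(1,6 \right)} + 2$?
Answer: $- \frac{33020}{21} \approx -1572.4$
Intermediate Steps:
$s = 52$ ($s = 4 + 48 = 52$)
$d{\left(W,D \right)} = - \frac{W}{3}$
$O = \frac{5}{21}$ ($O = \frac{\left(- \frac{1}{3}\right) 1 + 2}{7} = \frac{- \frac{1}{3} + 2}{7} = \frac{1}{7} \cdot \frac{5}{3} = \frac{5}{21} \approx 0.2381$)
$G{\left(y,u \right)} = \frac{5}{21} + y$ ($G{\left(y,u \right)} = y + \frac{5}{21} = \frac{5}{21} + y$)
$- 52 G{\left(30,s \right)} = - 52 \left(\frac{5}{21} + 30\right) = \left(-52\right) \frac{635}{21} = - \frac{33020}{21}$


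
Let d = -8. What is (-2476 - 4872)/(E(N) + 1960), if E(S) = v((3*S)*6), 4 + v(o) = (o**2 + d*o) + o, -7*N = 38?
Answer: -90013/149304 ≈ -0.60288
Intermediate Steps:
N = -38/7 (N = -1/7*38 = -38/7 ≈ -5.4286)
v(o) = -4 + o**2 - 7*o (v(o) = -4 + ((o**2 - 8*o) + o) = -4 + (o**2 - 7*o) = -4 + o**2 - 7*o)
E(S) = -4 - 126*S + 324*S**2 (E(S) = -4 + ((3*S)*6)**2 - 7*3*S*6 = -4 + (18*S)**2 - 126*S = -4 + 324*S**2 - 126*S = -4 - 126*S + 324*S**2)
(-2476 - 4872)/(E(N) + 1960) = (-2476 - 4872)/((-4 - 126*(-38/7) + 324*(-38/7)**2) + 1960) = -7348/((-4 + 684 + 324*(1444/49)) + 1960) = -7348/((-4 + 684 + 467856/49) + 1960) = -7348/(501176/49 + 1960) = -7348/597216/49 = -7348*49/597216 = -90013/149304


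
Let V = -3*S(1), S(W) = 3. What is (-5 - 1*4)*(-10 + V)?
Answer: 171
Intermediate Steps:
V = -9 (V = -3*3 = -9)
(-5 - 1*4)*(-10 + V) = (-5 - 1*4)*(-10 - 9) = (-5 - 4)*(-19) = -9*(-19) = 171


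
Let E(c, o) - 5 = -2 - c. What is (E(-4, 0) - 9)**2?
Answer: 4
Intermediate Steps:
E(c, o) = 3 - c (E(c, o) = 5 + (-2 - c) = 3 - c)
(E(-4, 0) - 9)**2 = ((3 - 1*(-4)) - 9)**2 = ((3 + 4) - 9)**2 = (7 - 9)**2 = (-2)**2 = 4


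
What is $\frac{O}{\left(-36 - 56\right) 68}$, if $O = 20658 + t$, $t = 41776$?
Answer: $- \frac{31217}{3128} \approx -9.9799$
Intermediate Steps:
$O = 62434$ ($O = 20658 + 41776 = 62434$)
$\frac{O}{\left(-36 - 56\right) 68} = \frac{62434}{\left(-36 - 56\right) 68} = \frac{62434}{\left(-92\right) 68} = \frac{62434}{-6256} = 62434 \left(- \frac{1}{6256}\right) = - \frac{31217}{3128}$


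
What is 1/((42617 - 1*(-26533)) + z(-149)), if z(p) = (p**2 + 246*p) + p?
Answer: 1/54548 ≈ 1.8332e-5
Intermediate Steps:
z(p) = p**2 + 247*p
1/((42617 - 1*(-26533)) + z(-149)) = 1/((42617 - 1*(-26533)) - 149*(247 - 149)) = 1/((42617 + 26533) - 149*98) = 1/(69150 - 14602) = 1/54548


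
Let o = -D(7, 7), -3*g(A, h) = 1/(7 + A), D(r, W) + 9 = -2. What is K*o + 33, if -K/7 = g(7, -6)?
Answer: 209/6 ≈ 34.833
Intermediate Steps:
D(r, W) = -11 (D(r, W) = -9 - 2 = -11)
g(A, h) = -1/(3*(7 + A))
o = 11 (o = -1*(-11) = 11)
K = 1/6 (K = -(-7)/(21 + 3*7) = -(-7)/(21 + 21) = -(-7)/42 = -7*(-1/42) = 1/6 ≈ 0.16667)
K*o + 33 = (1/6)*11 + 33 = 11/6 + 33 = 209/6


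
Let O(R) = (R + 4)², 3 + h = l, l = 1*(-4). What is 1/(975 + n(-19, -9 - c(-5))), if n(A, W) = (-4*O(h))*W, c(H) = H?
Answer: 1/1119 ≈ 0.00089366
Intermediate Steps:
l = -4
h = -7 (h = -3 - 4 = -7)
O(R) = (4 + R)²
n(A, W) = -36*W (n(A, W) = (-4*(4 - 7)²)*W = (-4*(-3)²)*W = (-4*9)*W = -36*W)
1/(975 + n(-19, -9 - c(-5))) = 1/(975 - 36*(-9 - 1*(-5))) = 1/(975 - 36*(-9 + 5)) = 1/(975 - 36*(-4)) = 1/(975 + 144) = 1/1119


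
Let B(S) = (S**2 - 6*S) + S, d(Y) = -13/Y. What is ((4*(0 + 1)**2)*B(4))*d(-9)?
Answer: -208/9 ≈ -23.111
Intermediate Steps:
B(S) = S**2 - 5*S
((4*(0 + 1)**2)*B(4))*d(-9) = ((4*(0 + 1)**2)*(4*(-5 + 4)))*(-13/(-9)) = ((4*1**2)*(4*(-1)))*(-13*(-1/9)) = ((4*1)*(-4))*(13/9) = (4*(-4))*(13/9) = -16*13/9 = -208/9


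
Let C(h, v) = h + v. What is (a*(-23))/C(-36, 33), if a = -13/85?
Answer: -299/255 ≈ -1.1725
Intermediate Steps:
a = -13/85 (a = -13*1/85 = -13/85 ≈ -0.15294)
(a*(-23))/C(-36, 33) = (-13/85*(-23))/(-36 + 33) = (299/85)/(-3) = (299/85)*(-1/3) = -299/255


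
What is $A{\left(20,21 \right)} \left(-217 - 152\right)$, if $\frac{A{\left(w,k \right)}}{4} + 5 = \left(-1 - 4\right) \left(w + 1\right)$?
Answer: $162360$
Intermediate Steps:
$A{\left(w,k \right)} = -40 - 20 w$ ($A{\left(w,k \right)} = -20 + 4 \left(-1 - 4\right) \left(w + 1\right) = -20 + 4 \left(- 5 \left(1 + w\right)\right) = -20 + 4 \left(-5 - 5 w\right) = -20 - \left(20 + 20 w\right) = -40 - 20 w$)
$A{\left(20,21 \right)} \left(-217 - 152\right) = \left(-40 - 400\right) \left(-217 - 152\right) = \left(-40 - 400\right) \left(-369\right) = \left(-440\right) \left(-369\right) = 162360$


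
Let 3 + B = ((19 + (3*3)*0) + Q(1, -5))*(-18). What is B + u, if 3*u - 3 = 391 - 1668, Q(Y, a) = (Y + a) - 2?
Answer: -1985/3 ≈ -661.67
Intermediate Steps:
Q(Y, a) = -2 + Y + a
u = -1274/3 (u = 1 + (391 - 1668)/3 = 1 + (⅓)*(-1277) = 1 - 1277/3 = -1274/3 ≈ -424.67)
B = -237 (B = -3 + ((19 + (3*3)*0) + (-2 + 1 - 5))*(-18) = -3 + ((19 + 9*0) - 6)*(-18) = -3 + ((19 + 0) - 6)*(-18) = -3 + (19 - 6)*(-18) = -3 + 13*(-18) = -3 - 234 = -237)
B + u = -237 - 1274/3 = -1985/3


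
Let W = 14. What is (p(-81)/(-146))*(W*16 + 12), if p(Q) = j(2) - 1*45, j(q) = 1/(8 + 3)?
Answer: 58292/803 ≈ 72.593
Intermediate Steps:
j(q) = 1/11
p(Q) = -494/11 (p(Q) = 1/11 - 1*45 = 1/11 - 45 = -494/11)
(p(-81)/(-146))*(W*16 + 12) = (-494/11/(-146))*(14*16 + 12) = (-494/11*(-1/146))*(224 + 12) = (247/803)*236 = 58292/803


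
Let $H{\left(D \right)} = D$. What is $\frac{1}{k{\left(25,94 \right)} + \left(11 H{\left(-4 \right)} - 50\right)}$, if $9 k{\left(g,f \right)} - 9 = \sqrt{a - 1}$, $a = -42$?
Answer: $- \frac{7533}{700612} - \frac{9 i \sqrt{43}}{700612} \approx -0.010752 - 8.4236 \cdot 10^{-5} i$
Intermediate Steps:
$k{\left(g,f \right)} = 1 + \frac{i \sqrt{43}}{9}$ ($k{\left(g,f \right)} = 1 + \frac{\sqrt{-42 - 1}}{9} = 1 + \frac{\sqrt{-43}}{9} = 1 + \frac{i \sqrt{43}}{9}$)
$\frac{1}{k{\left(25,94 \right)} + \left(11 H{\left(-4 \right)} - 50\right)} = \frac{1}{\left(1 + \frac{i \sqrt{43}}{9}\right) + \left(11 \left(-4\right) - 50\right)} = \frac{1}{\left(1 + \frac{i \sqrt{43}}{9}\right) - 94} = \frac{1}{-93 + \frac{i \sqrt{43}}{9}}$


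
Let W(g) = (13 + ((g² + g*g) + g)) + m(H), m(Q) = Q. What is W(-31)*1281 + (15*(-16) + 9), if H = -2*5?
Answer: 2425983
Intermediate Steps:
H = -10
W(g) = 3 + g + 2*g² (W(g) = (13 + ((g² + g*g) + g)) - 10 = (13 + ((g² + g²) + g)) - 10 = (13 + (2*g² + g)) - 10 = (13 + (g + 2*g²)) - 10 = (13 + g + 2*g²) - 10 = 3 + g + 2*g²)
W(-31)*1281 + (15*(-16) + 9) = (3 - 31 + 2*(-31)²)*1281 + (15*(-16) + 9) = (3 - 31 + 2*961)*1281 + (-240 + 9) = (3 - 31 + 1922)*1281 - 231 = 1894*1281 - 231 = 2426214 - 231 = 2425983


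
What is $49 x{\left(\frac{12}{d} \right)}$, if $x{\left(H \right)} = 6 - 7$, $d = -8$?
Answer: $-49$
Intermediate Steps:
$x{\left(H \right)} = -1$ ($x{\left(H \right)} = 6 - 7 = -1$)
$49 x{\left(\frac{12}{d} \right)} = 49 \left(-1\right) = -49$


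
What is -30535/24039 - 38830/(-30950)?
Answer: -1162388/74400705 ≈ -0.015623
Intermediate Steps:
-30535/24039 - 38830/(-30950) = -30535*1/24039 - 38830*(-1/30950) = -30535/24039 + 3883/3095 = -1162388/74400705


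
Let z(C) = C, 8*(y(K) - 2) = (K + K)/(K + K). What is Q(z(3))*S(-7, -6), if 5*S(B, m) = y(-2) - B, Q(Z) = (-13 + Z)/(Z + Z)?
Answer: -73/24 ≈ -3.0417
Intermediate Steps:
y(K) = 17/8 (y(K) = 2 + ((K + K)/(K + K))/8 = 2 + ((2*K)/((2*K)))/8 = 2 + ((2*K)*(1/(2*K)))/8 = 2 + (⅛)*1 = 2 + ⅛ = 17/8)
Q(Z) = (-13 + Z)/(2*Z) (Q(Z) = (-13 + Z)/((2*Z)) = (-13 + Z)*(1/(2*Z)) = (-13 + Z)/(2*Z))
S(B, m) = 17/40 - B/5 (S(B, m) = (17/8 - B)/5 = 17/40 - B/5)
Q(z(3))*S(-7, -6) = ((½)*(-13 + 3)/3)*(17/40 - ⅕*(-7)) = ((½)*(⅓)*(-10))*(17/40 + 7/5) = -5/3*73/40 = -73/24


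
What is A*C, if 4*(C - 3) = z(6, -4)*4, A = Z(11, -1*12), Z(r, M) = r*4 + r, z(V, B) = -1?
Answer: 110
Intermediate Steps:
Z(r, M) = 5*r (Z(r, M) = 4*r + r = 5*r)
A = 55 (A = 5*11 = 55)
C = 2 (C = 3 + (-1*4)/4 = 3 + (1/4)*(-4) = 3 - 1 = 2)
A*C = 55*2 = 110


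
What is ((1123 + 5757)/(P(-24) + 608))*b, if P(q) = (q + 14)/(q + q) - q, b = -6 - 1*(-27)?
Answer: 3467520/15173 ≈ 228.53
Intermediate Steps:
b = 21 (b = -6 + 27 = 21)
P(q) = -q + (14 + q)/(2*q) (P(q) = (14 + q)/((2*q)) - q = (14 + q)*(1/(2*q)) - q = (14 + q)/(2*q) - q = -q + (14 + q)/(2*q))
((1123 + 5757)/(P(-24) + 608))*b = ((1123 + 5757)/((½ - 1*(-24) + 7/(-24)) + 608))*21 = (6880/((½ + 24 + 7*(-1/24)) + 608))*21 = (6880/((½ + 24 - 7/24) + 608))*21 = (6880/(581/24 + 608))*21 = (6880/(15173/24))*21 = (6880*(24/15173))*21 = (165120/15173)*21 = 3467520/15173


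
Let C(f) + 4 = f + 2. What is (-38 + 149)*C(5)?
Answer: 333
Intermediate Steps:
C(f) = -2 + f (C(f) = -4 + (f + 2) = -4 + (2 + f) = -2 + f)
(-38 + 149)*C(5) = (-38 + 149)*(-2 + 5) = 111*3 = 333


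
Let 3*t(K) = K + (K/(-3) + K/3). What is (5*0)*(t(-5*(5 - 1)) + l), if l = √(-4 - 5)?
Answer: 0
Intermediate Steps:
t(K) = K/3 (t(K) = (K + (K/(-3) + K/3))/3 = (K + (K*(-⅓) + K*(⅓)))/3 = (K + (-K/3 + K/3))/3 = (K + 0)/3 = K/3)
l = 3*I (l = √(-9) = 3*I ≈ 3.0*I)
(5*0)*(t(-5*(5 - 1)) + l) = (5*0)*((-5*(5 - 1))/3 + 3*I) = 0*((-5*4)/3 + 3*I) = 0*((⅓)*(-20) + 3*I) = 0*(-20/3 + 3*I) = 0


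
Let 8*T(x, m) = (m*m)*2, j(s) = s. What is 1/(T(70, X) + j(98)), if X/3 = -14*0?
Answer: 1/98 ≈ 0.010204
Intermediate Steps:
X = 0 (X = 3*(-14*0) = 3*0 = 0)
T(x, m) = m**2/4 (T(x, m) = ((m*m)*2)/8 = (m**2*2)/8 = (2*m**2)/8 = m**2/4)
1/(T(70, X) + j(98)) = 1/((1/4)*0**2 + 98) = 1/((1/4)*0 + 98) = 1/(0 + 98) = 1/98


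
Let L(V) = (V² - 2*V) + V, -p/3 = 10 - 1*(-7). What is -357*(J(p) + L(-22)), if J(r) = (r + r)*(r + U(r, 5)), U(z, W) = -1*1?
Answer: -2074170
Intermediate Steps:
p = -51 (p = -3*(10 - 1*(-7)) = -3*(10 + 7) = -3*17 = -51)
U(z, W) = -1
L(V) = V² - V
J(r) = 2*r*(-1 + r) (J(r) = (r + r)*(r - 1) = (2*r)*(-1 + r) = 2*r*(-1 + r))
-357*(J(p) + L(-22)) = -357*(2*(-51)*(-1 - 51) - 22*(-1 - 22)) = -357*(2*(-51)*(-52) - 22*(-23)) = -357*(5304 + 506) = -357*5810 = -2074170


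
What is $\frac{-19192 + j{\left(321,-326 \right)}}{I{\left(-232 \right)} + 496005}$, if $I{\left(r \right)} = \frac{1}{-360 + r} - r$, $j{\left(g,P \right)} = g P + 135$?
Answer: $- \frac{73232176}{293772303} \approx -0.24928$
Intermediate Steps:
$j{\left(g,P \right)} = 135 + P g$ ($j{\left(g,P \right)} = P g + 135 = 135 + P g$)
$\frac{-19192 + j{\left(321,-326 \right)}}{I{\left(-232 \right)} + 496005} = \frac{-19192 + \left(135 - 104646\right)}{\frac{1 - \left(-232\right)^{2} + 360 \left(-232\right)}{-360 - 232} + 496005} = \frac{-19192 + \left(135 - 104646\right)}{\frac{1 - 53824 - 83520}{-592} + 496005} = \frac{-19192 - 104511}{- \frac{1 - 53824 - 83520}{592} + 496005} = - \frac{123703}{\left(- \frac{1}{592}\right) \left(-137343\right) + 496005} = - \frac{123703}{\frac{137343}{592} + 496005} = - \frac{123703}{\frac{293772303}{592}} = \left(-123703\right) \frac{592}{293772303} = - \frac{73232176}{293772303}$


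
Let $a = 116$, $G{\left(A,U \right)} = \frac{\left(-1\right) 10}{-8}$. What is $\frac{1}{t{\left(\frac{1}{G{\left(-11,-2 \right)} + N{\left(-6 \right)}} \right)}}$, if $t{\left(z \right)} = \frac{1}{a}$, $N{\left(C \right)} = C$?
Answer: $116$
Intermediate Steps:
$G{\left(A,U \right)} = \frac{5}{4}$ ($G{\left(A,U \right)} = \left(-10\right) \left(- \frac{1}{8}\right) = \frac{5}{4}$)
$t{\left(z \right)} = \frac{1}{116}$
$\frac{1}{t{\left(\frac{1}{G{\left(-11,-2 \right)} + N{\left(-6 \right)}} \right)}} = \frac{1}{\frac{1}{116}} = 116$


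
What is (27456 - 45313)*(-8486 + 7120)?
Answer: 24392662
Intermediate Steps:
(27456 - 45313)*(-8486 + 7120) = -17857*(-1366) = 24392662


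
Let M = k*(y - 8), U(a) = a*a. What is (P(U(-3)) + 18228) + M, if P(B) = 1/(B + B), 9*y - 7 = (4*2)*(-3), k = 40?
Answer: 35665/2 ≈ 17833.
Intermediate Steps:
y = -17/9 (y = 7/9 + ((4*2)*(-3))/9 = 7/9 + (8*(-3))/9 = 7/9 + (⅑)*(-24) = 7/9 - 8/3 = -17/9 ≈ -1.8889)
U(a) = a²
P(B) = 1/(2*B)
M = -3560/9 (M = 40*(-17/9 - 8) = 40*(-89/9) = -3560/9 ≈ -395.56)
(P(U(-3)) + 18228) + M = (1/(2*((-3)²)) + 18228) - 3560/9 = ((½)/9 + 18228) - 3560/9 = ((½)*(⅑) + 18228) - 3560/9 = (1/18 + 18228) - 3560/9 = 328105/18 - 3560/9 = 35665/2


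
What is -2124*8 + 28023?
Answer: 11031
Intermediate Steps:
-2124*8 + 28023 = -16992 + 28023 = 11031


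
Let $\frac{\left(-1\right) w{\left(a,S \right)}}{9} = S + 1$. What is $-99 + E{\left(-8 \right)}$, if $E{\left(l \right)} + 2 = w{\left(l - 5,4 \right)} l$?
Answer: $259$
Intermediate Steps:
$w{\left(a,S \right)} = -9 - 9 S$ ($w{\left(a,S \right)} = - 9 \left(S + 1\right) = - 9 \left(1 + S\right) = -9 - 9 S$)
$E{\left(l \right)} = -2 - 45 l$ ($E{\left(l \right)} = -2 + \left(-9 - 36\right) l = -2 - 45 l$)
$-99 + E{\left(-8 \right)} = -99 - -358 = -99 + \left(-2 + 360\right) = -99 + 358 = 259$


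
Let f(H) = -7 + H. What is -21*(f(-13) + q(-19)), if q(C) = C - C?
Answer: 420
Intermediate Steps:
q(C) = 0
-21*(f(-13) + q(-19)) = -21*((-7 - 13) + 0) = -21*(-20 + 0) = -21*(-20) = 420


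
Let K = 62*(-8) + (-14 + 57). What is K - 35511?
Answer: -35964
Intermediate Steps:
K = -453 (K = -496 + 43 = -453)
K - 35511 = -453 - 35511 = -35964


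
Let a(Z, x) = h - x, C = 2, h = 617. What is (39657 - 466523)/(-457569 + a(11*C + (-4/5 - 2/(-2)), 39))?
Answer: 426866/456991 ≈ 0.93408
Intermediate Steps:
a(Z, x) = 617 - x
(39657 - 466523)/(-457569 + a(11*C + (-4/5 - 2/(-2)), 39)) = (39657 - 466523)/(-457569 + (617 - 1*39)) = -426866/(-457569 + (617 - 39)) = -426866/(-457569 + 578) = -426866/(-456991) = -426866*(-1/456991) = 426866/456991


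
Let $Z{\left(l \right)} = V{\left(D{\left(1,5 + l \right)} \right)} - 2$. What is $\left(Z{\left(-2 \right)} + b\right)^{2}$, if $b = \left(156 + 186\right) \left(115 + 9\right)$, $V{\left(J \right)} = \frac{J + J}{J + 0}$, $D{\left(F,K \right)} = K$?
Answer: $1798438464$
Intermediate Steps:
$V{\left(J \right)} = 2$ ($V{\left(J \right)} = \frac{2 J}{J} = 2$)
$Z{\left(l \right)} = 0$ ($Z{\left(l \right)} = 2 - 2 = 0$)
$b = 42408$ ($b = 342 \cdot 124 = 42408$)
$\left(Z{\left(-2 \right)} + b\right)^{2} = \left(0 + 42408\right)^{2} = 42408^{2} = 1798438464$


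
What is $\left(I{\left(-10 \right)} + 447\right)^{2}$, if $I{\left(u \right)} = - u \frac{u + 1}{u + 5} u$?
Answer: $71289$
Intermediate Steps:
$I{\left(u \right)} = - \frac{u^{2} \left(1 + u\right)}{5 + u}$ ($I{\left(u \right)} = - u \frac{1 + u}{5 + u} u = - \frac{u \left(1 + u\right)}{5 + u} u = - \frac{u^{2} \left(1 + u\right)}{5 + u}$)
$\left(I{\left(-10 \right)} + 447\right)^{2} = \left(\frac{\left(-10\right)^{2} \left(-1 - -10\right)}{5 - 10} + 447\right)^{2} = \left(\frac{100 \left(-1 + 10\right)}{-5} + 447\right)^{2} = \left(100 \left(- \frac{1}{5}\right) 9 + 447\right)^{2} = \left(-180 + 447\right)^{2} = 267^{2} = 71289$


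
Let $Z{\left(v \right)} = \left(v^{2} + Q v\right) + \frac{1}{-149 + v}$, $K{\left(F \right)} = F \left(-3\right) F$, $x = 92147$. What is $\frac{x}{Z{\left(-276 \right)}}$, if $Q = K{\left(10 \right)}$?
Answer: $\frac{39162475}{67564799} \approx 0.57963$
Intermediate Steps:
$K{\left(F \right)} = - 3 F^{2}$ ($K{\left(F \right)} = - 3 F F = - 3 F^{2}$)
$Q = -300$ ($Q = - 3 \cdot 10^{2} = \left(-3\right) 100 = -300$)
$Z{\left(v \right)} = v^{2} + \frac{1}{-149 + v} - 300 v$ ($Z{\left(v \right)} = \left(v^{2} - 300 v\right) + \frac{1}{-149 + v} = v^{2} + \frac{1}{-149 + v} - 300 v$)
$\frac{x}{Z{\left(-276 \right)}} = \frac{92147}{\frac{1}{-149 - 276} \left(1 + \left(-276\right)^{3} - 449 \left(-276\right)^{2} + 44700 \left(-276\right)\right)} = \frac{92147}{\frac{1}{-425} \left(1 - 21024576 - 34203024 - 12337200\right)} = \frac{92147}{\left(- \frac{1}{425}\right) \left(1 - 21024576 - 34203024 - 12337200\right)} = \frac{92147}{\left(- \frac{1}{425}\right) \left(-67564799\right)} = \frac{92147}{\frac{67564799}{425}} = 92147 \cdot \frac{425}{67564799} = \frac{39162475}{67564799}$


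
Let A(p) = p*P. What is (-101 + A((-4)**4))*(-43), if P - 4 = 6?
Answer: -105737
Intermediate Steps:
P = 10 (P = 4 + 6 = 10)
A(p) = 10*p (A(p) = p*10 = 10*p)
(-101 + A((-4)**4))*(-43) = (-101 + 10*(-4)**4)*(-43) = (-101 + 10*256)*(-43) = (-101 + 2560)*(-43) = 2459*(-43) = -105737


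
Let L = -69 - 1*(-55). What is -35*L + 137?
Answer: 627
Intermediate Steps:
L = -14 (L = -69 + 55 = -14)
-35*L + 137 = -35*(-14) + 137 = 490 + 137 = 627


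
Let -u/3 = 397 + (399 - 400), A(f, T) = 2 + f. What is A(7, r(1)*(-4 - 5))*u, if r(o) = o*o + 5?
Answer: -10692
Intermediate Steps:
r(o) = 5 + o**2 (r(o) = o**2 + 5 = 5 + o**2)
u = -1188 (u = -3*(397 + (399 - 400)) = -3*(397 - 1) = -3*396 = -1188)
A(7, r(1)*(-4 - 5))*u = (2 + 7)*(-1188) = 9*(-1188) = -10692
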